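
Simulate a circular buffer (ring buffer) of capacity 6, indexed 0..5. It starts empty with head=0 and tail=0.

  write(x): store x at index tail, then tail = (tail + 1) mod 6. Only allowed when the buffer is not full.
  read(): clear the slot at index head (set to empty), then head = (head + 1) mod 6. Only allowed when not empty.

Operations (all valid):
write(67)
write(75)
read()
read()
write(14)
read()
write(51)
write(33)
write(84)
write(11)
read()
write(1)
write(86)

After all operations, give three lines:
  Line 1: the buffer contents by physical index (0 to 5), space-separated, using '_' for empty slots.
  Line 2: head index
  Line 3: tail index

write(67): buf=[67 _ _ _ _ _], head=0, tail=1, size=1
write(75): buf=[67 75 _ _ _ _], head=0, tail=2, size=2
read(): buf=[_ 75 _ _ _ _], head=1, tail=2, size=1
read(): buf=[_ _ _ _ _ _], head=2, tail=2, size=0
write(14): buf=[_ _ 14 _ _ _], head=2, tail=3, size=1
read(): buf=[_ _ _ _ _ _], head=3, tail=3, size=0
write(51): buf=[_ _ _ 51 _ _], head=3, tail=4, size=1
write(33): buf=[_ _ _ 51 33 _], head=3, tail=5, size=2
write(84): buf=[_ _ _ 51 33 84], head=3, tail=0, size=3
write(11): buf=[11 _ _ 51 33 84], head=3, tail=1, size=4
read(): buf=[11 _ _ _ 33 84], head=4, tail=1, size=3
write(1): buf=[11 1 _ _ 33 84], head=4, tail=2, size=4
write(86): buf=[11 1 86 _ 33 84], head=4, tail=3, size=5

Answer: 11 1 86 _ 33 84
4
3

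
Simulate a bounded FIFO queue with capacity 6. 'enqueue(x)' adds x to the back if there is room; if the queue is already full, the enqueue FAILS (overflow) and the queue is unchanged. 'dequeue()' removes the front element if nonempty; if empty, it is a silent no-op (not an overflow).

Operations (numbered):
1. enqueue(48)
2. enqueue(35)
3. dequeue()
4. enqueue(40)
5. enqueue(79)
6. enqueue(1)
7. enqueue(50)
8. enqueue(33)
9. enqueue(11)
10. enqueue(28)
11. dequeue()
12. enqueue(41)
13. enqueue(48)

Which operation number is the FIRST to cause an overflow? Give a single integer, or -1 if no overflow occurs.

1. enqueue(48): size=1
2. enqueue(35): size=2
3. dequeue(): size=1
4. enqueue(40): size=2
5. enqueue(79): size=3
6. enqueue(1): size=4
7. enqueue(50): size=5
8. enqueue(33): size=6
9. enqueue(11): size=6=cap → OVERFLOW (fail)
10. enqueue(28): size=6=cap → OVERFLOW (fail)
11. dequeue(): size=5
12. enqueue(41): size=6
13. enqueue(48): size=6=cap → OVERFLOW (fail)

Answer: 9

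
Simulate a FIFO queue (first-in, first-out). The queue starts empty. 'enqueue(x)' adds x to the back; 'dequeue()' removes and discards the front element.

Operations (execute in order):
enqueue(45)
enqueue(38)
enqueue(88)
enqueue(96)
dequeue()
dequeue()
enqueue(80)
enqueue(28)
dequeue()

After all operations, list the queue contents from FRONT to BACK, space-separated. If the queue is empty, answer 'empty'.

Answer: 96 80 28

Derivation:
enqueue(45): [45]
enqueue(38): [45, 38]
enqueue(88): [45, 38, 88]
enqueue(96): [45, 38, 88, 96]
dequeue(): [38, 88, 96]
dequeue(): [88, 96]
enqueue(80): [88, 96, 80]
enqueue(28): [88, 96, 80, 28]
dequeue(): [96, 80, 28]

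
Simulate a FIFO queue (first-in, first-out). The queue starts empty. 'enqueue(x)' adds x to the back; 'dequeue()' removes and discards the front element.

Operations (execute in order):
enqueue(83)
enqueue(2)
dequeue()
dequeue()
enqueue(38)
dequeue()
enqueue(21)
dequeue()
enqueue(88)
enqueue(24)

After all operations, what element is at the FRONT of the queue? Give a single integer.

enqueue(83): queue = [83]
enqueue(2): queue = [83, 2]
dequeue(): queue = [2]
dequeue(): queue = []
enqueue(38): queue = [38]
dequeue(): queue = []
enqueue(21): queue = [21]
dequeue(): queue = []
enqueue(88): queue = [88]
enqueue(24): queue = [88, 24]

Answer: 88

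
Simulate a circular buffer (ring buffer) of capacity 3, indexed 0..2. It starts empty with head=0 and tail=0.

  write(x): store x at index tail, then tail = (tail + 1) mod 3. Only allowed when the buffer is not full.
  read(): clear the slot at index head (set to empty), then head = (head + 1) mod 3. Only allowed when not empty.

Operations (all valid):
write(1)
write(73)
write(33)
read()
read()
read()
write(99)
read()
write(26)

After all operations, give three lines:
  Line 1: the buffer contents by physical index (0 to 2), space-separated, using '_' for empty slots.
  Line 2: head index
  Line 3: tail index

Answer: _ 26 _
1
2

Derivation:
write(1): buf=[1 _ _], head=0, tail=1, size=1
write(73): buf=[1 73 _], head=0, tail=2, size=2
write(33): buf=[1 73 33], head=0, tail=0, size=3
read(): buf=[_ 73 33], head=1, tail=0, size=2
read(): buf=[_ _ 33], head=2, tail=0, size=1
read(): buf=[_ _ _], head=0, tail=0, size=0
write(99): buf=[99 _ _], head=0, tail=1, size=1
read(): buf=[_ _ _], head=1, tail=1, size=0
write(26): buf=[_ 26 _], head=1, tail=2, size=1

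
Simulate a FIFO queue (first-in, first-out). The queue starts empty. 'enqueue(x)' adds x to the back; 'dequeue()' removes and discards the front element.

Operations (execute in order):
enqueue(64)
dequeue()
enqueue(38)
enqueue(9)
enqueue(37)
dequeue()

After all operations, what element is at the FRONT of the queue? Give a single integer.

enqueue(64): queue = [64]
dequeue(): queue = []
enqueue(38): queue = [38]
enqueue(9): queue = [38, 9]
enqueue(37): queue = [38, 9, 37]
dequeue(): queue = [9, 37]

Answer: 9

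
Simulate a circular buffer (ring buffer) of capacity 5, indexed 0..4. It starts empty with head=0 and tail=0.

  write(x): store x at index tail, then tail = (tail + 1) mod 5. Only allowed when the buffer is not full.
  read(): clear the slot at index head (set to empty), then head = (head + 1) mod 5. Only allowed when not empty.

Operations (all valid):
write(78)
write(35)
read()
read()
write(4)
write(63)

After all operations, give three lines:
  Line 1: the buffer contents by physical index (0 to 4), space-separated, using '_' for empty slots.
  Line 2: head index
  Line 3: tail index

Answer: _ _ 4 63 _
2
4

Derivation:
write(78): buf=[78 _ _ _ _], head=0, tail=1, size=1
write(35): buf=[78 35 _ _ _], head=0, tail=2, size=2
read(): buf=[_ 35 _ _ _], head=1, tail=2, size=1
read(): buf=[_ _ _ _ _], head=2, tail=2, size=0
write(4): buf=[_ _ 4 _ _], head=2, tail=3, size=1
write(63): buf=[_ _ 4 63 _], head=2, tail=4, size=2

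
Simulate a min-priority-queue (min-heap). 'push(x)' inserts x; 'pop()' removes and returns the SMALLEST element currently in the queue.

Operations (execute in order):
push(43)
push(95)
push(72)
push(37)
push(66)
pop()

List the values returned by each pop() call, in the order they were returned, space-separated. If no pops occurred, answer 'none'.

push(43): heap contents = [43]
push(95): heap contents = [43, 95]
push(72): heap contents = [43, 72, 95]
push(37): heap contents = [37, 43, 72, 95]
push(66): heap contents = [37, 43, 66, 72, 95]
pop() → 37: heap contents = [43, 66, 72, 95]

Answer: 37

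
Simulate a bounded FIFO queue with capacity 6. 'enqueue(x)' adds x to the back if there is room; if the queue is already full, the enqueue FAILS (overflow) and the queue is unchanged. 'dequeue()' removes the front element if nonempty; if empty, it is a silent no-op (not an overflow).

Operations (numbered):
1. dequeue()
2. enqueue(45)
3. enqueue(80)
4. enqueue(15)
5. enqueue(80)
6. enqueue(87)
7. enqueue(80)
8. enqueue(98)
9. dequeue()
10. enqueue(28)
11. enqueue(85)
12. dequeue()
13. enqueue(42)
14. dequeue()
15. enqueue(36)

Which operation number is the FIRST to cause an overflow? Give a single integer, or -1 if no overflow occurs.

1. dequeue(): empty, no-op, size=0
2. enqueue(45): size=1
3. enqueue(80): size=2
4. enqueue(15): size=3
5. enqueue(80): size=4
6. enqueue(87): size=5
7. enqueue(80): size=6
8. enqueue(98): size=6=cap → OVERFLOW (fail)
9. dequeue(): size=5
10. enqueue(28): size=6
11. enqueue(85): size=6=cap → OVERFLOW (fail)
12. dequeue(): size=5
13. enqueue(42): size=6
14. dequeue(): size=5
15. enqueue(36): size=6

Answer: 8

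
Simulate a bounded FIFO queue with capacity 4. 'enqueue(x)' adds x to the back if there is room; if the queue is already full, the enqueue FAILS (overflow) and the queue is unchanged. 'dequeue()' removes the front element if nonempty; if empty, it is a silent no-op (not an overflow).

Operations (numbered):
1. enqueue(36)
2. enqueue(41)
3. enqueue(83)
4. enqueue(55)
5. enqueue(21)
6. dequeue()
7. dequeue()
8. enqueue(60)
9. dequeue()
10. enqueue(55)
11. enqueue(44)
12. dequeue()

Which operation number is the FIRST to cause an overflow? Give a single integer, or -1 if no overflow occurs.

1. enqueue(36): size=1
2. enqueue(41): size=2
3. enqueue(83): size=3
4. enqueue(55): size=4
5. enqueue(21): size=4=cap → OVERFLOW (fail)
6. dequeue(): size=3
7. dequeue(): size=2
8. enqueue(60): size=3
9. dequeue(): size=2
10. enqueue(55): size=3
11. enqueue(44): size=4
12. dequeue(): size=3

Answer: 5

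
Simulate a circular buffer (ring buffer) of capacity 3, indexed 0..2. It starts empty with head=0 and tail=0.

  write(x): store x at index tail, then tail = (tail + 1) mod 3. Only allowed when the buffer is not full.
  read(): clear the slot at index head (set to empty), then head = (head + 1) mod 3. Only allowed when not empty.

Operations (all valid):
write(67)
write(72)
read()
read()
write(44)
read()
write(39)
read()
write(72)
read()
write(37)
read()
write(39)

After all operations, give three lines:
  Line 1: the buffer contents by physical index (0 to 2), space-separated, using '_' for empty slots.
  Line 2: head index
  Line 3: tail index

write(67): buf=[67 _ _], head=0, tail=1, size=1
write(72): buf=[67 72 _], head=0, tail=2, size=2
read(): buf=[_ 72 _], head=1, tail=2, size=1
read(): buf=[_ _ _], head=2, tail=2, size=0
write(44): buf=[_ _ 44], head=2, tail=0, size=1
read(): buf=[_ _ _], head=0, tail=0, size=0
write(39): buf=[39 _ _], head=0, tail=1, size=1
read(): buf=[_ _ _], head=1, tail=1, size=0
write(72): buf=[_ 72 _], head=1, tail=2, size=1
read(): buf=[_ _ _], head=2, tail=2, size=0
write(37): buf=[_ _ 37], head=2, tail=0, size=1
read(): buf=[_ _ _], head=0, tail=0, size=0
write(39): buf=[39 _ _], head=0, tail=1, size=1

Answer: 39 _ _
0
1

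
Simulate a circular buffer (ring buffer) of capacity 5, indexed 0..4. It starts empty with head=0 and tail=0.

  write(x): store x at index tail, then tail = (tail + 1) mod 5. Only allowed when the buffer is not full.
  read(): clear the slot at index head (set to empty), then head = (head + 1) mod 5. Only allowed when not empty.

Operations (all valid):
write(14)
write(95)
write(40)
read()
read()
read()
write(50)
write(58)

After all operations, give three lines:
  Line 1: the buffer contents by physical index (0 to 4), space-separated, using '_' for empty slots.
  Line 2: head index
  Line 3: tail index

Answer: _ _ _ 50 58
3
0

Derivation:
write(14): buf=[14 _ _ _ _], head=0, tail=1, size=1
write(95): buf=[14 95 _ _ _], head=0, tail=2, size=2
write(40): buf=[14 95 40 _ _], head=0, tail=3, size=3
read(): buf=[_ 95 40 _ _], head=1, tail=3, size=2
read(): buf=[_ _ 40 _ _], head=2, tail=3, size=1
read(): buf=[_ _ _ _ _], head=3, tail=3, size=0
write(50): buf=[_ _ _ 50 _], head=3, tail=4, size=1
write(58): buf=[_ _ _ 50 58], head=3, tail=0, size=2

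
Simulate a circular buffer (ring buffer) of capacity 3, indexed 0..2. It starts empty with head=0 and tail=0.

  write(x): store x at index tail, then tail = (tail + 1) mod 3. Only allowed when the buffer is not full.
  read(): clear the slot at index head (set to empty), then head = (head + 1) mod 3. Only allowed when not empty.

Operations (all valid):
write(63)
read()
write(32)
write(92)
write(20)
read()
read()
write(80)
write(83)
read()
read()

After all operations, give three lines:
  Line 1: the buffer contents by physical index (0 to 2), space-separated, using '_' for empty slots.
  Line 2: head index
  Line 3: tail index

Answer: _ _ 83
2
0

Derivation:
write(63): buf=[63 _ _], head=0, tail=1, size=1
read(): buf=[_ _ _], head=1, tail=1, size=0
write(32): buf=[_ 32 _], head=1, tail=2, size=1
write(92): buf=[_ 32 92], head=1, tail=0, size=2
write(20): buf=[20 32 92], head=1, tail=1, size=3
read(): buf=[20 _ 92], head=2, tail=1, size=2
read(): buf=[20 _ _], head=0, tail=1, size=1
write(80): buf=[20 80 _], head=0, tail=2, size=2
write(83): buf=[20 80 83], head=0, tail=0, size=3
read(): buf=[_ 80 83], head=1, tail=0, size=2
read(): buf=[_ _ 83], head=2, tail=0, size=1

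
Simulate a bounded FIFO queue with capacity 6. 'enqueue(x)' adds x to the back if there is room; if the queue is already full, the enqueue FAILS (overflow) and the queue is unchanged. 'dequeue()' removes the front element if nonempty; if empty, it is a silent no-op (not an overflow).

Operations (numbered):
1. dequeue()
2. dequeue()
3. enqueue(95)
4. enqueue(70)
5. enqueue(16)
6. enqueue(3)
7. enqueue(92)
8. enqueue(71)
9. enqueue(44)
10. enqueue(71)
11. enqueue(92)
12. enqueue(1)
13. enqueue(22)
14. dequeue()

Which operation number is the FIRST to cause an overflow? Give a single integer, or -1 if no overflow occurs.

1. dequeue(): empty, no-op, size=0
2. dequeue(): empty, no-op, size=0
3. enqueue(95): size=1
4. enqueue(70): size=2
5. enqueue(16): size=3
6. enqueue(3): size=4
7. enqueue(92): size=5
8. enqueue(71): size=6
9. enqueue(44): size=6=cap → OVERFLOW (fail)
10. enqueue(71): size=6=cap → OVERFLOW (fail)
11. enqueue(92): size=6=cap → OVERFLOW (fail)
12. enqueue(1): size=6=cap → OVERFLOW (fail)
13. enqueue(22): size=6=cap → OVERFLOW (fail)
14. dequeue(): size=5

Answer: 9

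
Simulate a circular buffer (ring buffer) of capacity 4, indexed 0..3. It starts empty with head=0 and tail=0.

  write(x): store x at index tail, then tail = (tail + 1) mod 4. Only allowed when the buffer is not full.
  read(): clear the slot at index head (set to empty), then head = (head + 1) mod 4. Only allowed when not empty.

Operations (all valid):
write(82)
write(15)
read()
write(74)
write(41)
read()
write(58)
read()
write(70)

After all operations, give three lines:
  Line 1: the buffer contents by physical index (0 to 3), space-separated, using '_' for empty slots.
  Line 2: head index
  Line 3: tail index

Answer: 58 70 _ 41
3
2

Derivation:
write(82): buf=[82 _ _ _], head=0, tail=1, size=1
write(15): buf=[82 15 _ _], head=0, tail=2, size=2
read(): buf=[_ 15 _ _], head=1, tail=2, size=1
write(74): buf=[_ 15 74 _], head=1, tail=3, size=2
write(41): buf=[_ 15 74 41], head=1, tail=0, size=3
read(): buf=[_ _ 74 41], head=2, tail=0, size=2
write(58): buf=[58 _ 74 41], head=2, tail=1, size=3
read(): buf=[58 _ _ 41], head=3, tail=1, size=2
write(70): buf=[58 70 _ 41], head=3, tail=2, size=3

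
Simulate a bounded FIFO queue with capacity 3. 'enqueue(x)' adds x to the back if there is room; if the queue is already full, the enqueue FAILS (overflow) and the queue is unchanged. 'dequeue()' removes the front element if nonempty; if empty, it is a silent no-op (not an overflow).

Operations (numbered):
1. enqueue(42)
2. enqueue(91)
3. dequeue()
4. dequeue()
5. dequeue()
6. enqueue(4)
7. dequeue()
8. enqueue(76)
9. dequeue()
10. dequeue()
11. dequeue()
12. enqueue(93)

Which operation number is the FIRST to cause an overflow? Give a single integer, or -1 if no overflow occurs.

Answer: -1

Derivation:
1. enqueue(42): size=1
2. enqueue(91): size=2
3. dequeue(): size=1
4. dequeue(): size=0
5. dequeue(): empty, no-op, size=0
6. enqueue(4): size=1
7. dequeue(): size=0
8. enqueue(76): size=1
9. dequeue(): size=0
10. dequeue(): empty, no-op, size=0
11. dequeue(): empty, no-op, size=0
12. enqueue(93): size=1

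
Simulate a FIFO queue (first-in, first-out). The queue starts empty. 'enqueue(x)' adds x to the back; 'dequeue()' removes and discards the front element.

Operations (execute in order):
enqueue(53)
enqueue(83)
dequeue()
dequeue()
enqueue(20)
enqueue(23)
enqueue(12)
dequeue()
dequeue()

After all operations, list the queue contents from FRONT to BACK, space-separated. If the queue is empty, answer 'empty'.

enqueue(53): [53]
enqueue(83): [53, 83]
dequeue(): [83]
dequeue(): []
enqueue(20): [20]
enqueue(23): [20, 23]
enqueue(12): [20, 23, 12]
dequeue(): [23, 12]
dequeue(): [12]

Answer: 12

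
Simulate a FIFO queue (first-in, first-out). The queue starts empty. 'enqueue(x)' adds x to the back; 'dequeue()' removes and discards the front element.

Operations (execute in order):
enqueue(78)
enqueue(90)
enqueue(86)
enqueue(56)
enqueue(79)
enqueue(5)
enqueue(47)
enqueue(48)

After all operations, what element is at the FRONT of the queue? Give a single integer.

Answer: 78

Derivation:
enqueue(78): queue = [78]
enqueue(90): queue = [78, 90]
enqueue(86): queue = [78, 90, 86]
enqueue(56): queue = [78, 90, 86, 56]
enqueue(79): queue = [78, 90, 86, 56, 79]
enqueue(5): queue = [78, 90, 86, 56, 79, 5]
enqueue(47): queue = [78, 90, 86, 56, 79, 5, 47]
enqueue(48): queue = [78, 90, 86, 56, 79, 5, 47, 48]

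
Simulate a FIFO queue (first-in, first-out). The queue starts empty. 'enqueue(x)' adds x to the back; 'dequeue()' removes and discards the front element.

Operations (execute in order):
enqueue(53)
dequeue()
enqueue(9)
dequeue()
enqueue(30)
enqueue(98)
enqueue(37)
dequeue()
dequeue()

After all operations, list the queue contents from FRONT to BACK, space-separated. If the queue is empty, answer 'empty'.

Answer: 37

Derivation:
enqueue(53): [53]
dequeue(): []
enqueue(9): [9]
dequeue(): []
enqueue(30): [30]
enqueue(98): [30, 98]
enqueue(37): [30, 98, 37]
dequeue(): [98, 37]
dequeue(): [37]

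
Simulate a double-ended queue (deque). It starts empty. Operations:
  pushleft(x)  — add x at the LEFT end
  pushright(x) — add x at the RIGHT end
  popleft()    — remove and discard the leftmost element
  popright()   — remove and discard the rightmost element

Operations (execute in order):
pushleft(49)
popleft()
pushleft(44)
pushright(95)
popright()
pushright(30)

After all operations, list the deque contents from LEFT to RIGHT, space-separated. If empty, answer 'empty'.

pushleft(49): [49]
popleft(): []
pushleft(44): [44]
pushright(95): [44, 95]
popright(): [44]
pushright(30): [44, 30]

Answer: 44 30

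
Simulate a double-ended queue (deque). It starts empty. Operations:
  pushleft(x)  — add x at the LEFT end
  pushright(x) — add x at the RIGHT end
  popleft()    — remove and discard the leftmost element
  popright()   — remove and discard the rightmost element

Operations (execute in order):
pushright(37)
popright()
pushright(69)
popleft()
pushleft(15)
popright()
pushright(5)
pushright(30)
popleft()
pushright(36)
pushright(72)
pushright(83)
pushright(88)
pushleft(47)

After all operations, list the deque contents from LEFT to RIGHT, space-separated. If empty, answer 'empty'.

pushright(37): [37]
popright(): []
pushright(69): [69]
popleft(): []
pushleft(15): [15]
popright(): []
pushright(5): [5]
pushright(30): [5, 30]
popleft(): [30]
pushright(36): [30, 36]
pushright(72): [30, 36, 72]
pushright(83): [30, 36, 72, 83]
pushright(88): [30, 36, 72, 83, 88]
pushleft(47): [47, 30, 36, 72, 83, 88]

Answer: 47 30 36 72 83 88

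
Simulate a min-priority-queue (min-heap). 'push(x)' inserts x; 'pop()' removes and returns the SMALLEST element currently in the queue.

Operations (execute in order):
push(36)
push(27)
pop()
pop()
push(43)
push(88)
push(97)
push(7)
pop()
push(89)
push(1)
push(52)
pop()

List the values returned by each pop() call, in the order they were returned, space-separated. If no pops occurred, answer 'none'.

push(36): heap contents = [36]
push(27): heap contents = [27, 36]
pop() → 27: heap contents = [36]
pop() → 36: heap contents = []
push(43): heap contents = [43]
push(88): heap contents = [43, 88]
push(97): heap contents = [43, 88, 97]
push(7): heap contents = [7, 43, 88, 97]
pop() → 7: heap contents = [43, 88, 97]
push(89): heap contents = [43, 88, 89, 97]
push(1): heap contents = [1, 43, 88, 89, 97]
push(52): heap contents = [1, 43, 52, 88, 89, 97]
pop() → 1: heap contents = [43, 52, 88, 89, 97]

Answer: 27 36 7 1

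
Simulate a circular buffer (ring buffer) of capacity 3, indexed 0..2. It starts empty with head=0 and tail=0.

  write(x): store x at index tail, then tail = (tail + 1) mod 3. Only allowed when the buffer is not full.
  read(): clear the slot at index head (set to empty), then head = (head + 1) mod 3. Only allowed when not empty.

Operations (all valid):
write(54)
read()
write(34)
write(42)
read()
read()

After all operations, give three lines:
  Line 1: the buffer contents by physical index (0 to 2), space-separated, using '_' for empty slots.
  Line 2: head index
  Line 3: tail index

write(54): buf=[54 _ _], head=0, tail=1, size=1
read(): buf=[_ _ _], head=1, tail=1, size=0
write(34): buf=[_ 34 _], head=1, tail=2, size=1
write(42): buf=[_ 34 42], head=1, tail=0, size=2
read(): buf=[_ _ 42], head=2, tail=0, size=1
read(): buf=[_ _ _], head=0, tail=0, size=0

Answer: _ _ _
0
0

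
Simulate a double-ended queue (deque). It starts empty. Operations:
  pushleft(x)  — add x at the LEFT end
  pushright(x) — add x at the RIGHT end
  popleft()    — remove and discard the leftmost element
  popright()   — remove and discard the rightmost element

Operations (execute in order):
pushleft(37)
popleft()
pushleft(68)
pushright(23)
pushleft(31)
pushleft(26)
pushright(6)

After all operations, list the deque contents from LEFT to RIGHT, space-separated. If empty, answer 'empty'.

pushleft(37): [37]
popleft(): []
pushleft(68): [68]
pushright(23): [68, 23]
pushleft(31): [31, 68, 23]
pushleft(26): [26, 31, 68, 23]
pushright(6): [26, 31, 68, 23, 6]

Answer: 26 31 68 23 6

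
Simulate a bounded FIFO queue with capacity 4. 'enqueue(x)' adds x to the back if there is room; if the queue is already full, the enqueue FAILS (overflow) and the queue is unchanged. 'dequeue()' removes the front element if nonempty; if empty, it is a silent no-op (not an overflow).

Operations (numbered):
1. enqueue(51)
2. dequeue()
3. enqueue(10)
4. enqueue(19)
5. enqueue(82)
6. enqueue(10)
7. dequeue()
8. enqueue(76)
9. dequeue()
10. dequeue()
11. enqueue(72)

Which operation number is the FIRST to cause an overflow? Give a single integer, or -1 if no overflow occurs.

Answer: -1

Derivation:
1. enqueue(51): size=1
2. dequeue(): size=0
3. enqueue(10): size=1
4. enqueue(19): size=2
5. enqueue(82): size=3
6. enqueue(10): size=4
7. dequeue(): size=3
8. enqueue(76): size=4
9. dequeue(): size=3
10. dequeue(): size=2
11. enqueue(72): size=3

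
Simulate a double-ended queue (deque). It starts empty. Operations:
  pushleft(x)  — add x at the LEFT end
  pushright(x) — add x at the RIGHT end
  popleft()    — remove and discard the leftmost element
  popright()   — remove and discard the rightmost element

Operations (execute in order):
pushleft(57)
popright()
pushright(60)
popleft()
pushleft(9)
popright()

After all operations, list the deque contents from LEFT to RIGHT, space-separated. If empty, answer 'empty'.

pushleft(57): [57]
popright(): []
pushright(60): [60]
popleft(): []
pushleft(9): [9]
popright(): []

Answer: empty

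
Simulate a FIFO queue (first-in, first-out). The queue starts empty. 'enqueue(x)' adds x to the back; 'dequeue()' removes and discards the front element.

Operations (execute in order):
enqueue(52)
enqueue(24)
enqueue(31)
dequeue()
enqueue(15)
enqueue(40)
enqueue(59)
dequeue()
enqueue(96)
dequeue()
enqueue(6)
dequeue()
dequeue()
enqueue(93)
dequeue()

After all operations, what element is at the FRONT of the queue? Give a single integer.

Answer: 96

Derivation:
enqueue(52): queue = [52]
enqueue(24): queue = [52, 24]
enqueue(31): queue = [52, 24, 31]
dequeue(): queue = [24, 31]
enqueue(15): queue = [24, 31, 15]
enqueue(40): queue = [24, 31, 15, 40]
enqueue(59): queue = [24, 31, 15, 40, 59]
dequeue(): queue = [31, 15, 40, 59]
enqueue(96): queue = [31, 15, 40, 59, 96]
dequeue(): queue = [15, 40, 59, 96]
enqueue(6): queue = [15, 40, 59, 96, 6]
dequeue(): queue = [40, 59, 96, 6]
dequeue(): queue = [59, 96, 6]
enqueue(93): queue = [59, 96, 6, 93]
dequeue(): queue = [96, 6, 93]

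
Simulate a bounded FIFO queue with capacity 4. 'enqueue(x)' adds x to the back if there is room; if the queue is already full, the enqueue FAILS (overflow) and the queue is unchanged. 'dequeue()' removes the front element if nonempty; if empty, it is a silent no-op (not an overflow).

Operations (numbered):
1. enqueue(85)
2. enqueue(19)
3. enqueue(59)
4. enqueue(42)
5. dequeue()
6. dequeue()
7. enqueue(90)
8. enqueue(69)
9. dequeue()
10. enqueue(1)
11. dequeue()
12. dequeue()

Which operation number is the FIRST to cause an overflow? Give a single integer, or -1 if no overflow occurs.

1. enqueue(85): size=1
2. enqueue(19): size=2
3. enqueue(59): size=3
4. enqueue(42): size=4
5. dequeue(): size=3
6. dequeue(): size=2
7. enqueue(90): size=3
8. enqueue(69): size=4
9. dequeue(): size=3
10. enqueue(1): size=4
11. dequeue(): size=3
12. dequeue(): size=2

Answer: -1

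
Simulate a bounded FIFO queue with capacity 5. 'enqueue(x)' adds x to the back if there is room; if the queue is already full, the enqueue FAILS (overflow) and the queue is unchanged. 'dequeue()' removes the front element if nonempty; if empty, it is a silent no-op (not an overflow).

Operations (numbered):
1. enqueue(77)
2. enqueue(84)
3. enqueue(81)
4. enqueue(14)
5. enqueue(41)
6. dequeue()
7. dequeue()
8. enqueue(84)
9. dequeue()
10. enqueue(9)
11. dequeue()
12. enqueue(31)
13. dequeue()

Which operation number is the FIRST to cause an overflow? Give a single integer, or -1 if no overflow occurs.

1. enqueue(77): size=1
2. enqueue(84): size=2
3. enqueue(81): size=3
4. enqueue(14): size=4
5. enqueue(41): size=5
6. dequeue(): size=4
7. dequeue(): size=3
8. enqueue(84): size=4
9. dequeue(): size=3
10. enqueue(9): size=4
11. dequeue(): size=3
12. enqueue(31): size=4
13. dequeue(): size=3

Answer: -1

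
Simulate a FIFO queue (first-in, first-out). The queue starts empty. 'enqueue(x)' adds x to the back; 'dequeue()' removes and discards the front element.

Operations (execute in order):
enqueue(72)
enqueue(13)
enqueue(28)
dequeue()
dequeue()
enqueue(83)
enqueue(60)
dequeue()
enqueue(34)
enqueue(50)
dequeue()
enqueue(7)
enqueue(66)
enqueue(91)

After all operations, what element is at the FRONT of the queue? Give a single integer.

Answer: 60

Derivation:
enqueue(72): queue = [72]
enqueue(13): queue = [72, 13]
enqueue(28): queue = [72, 13, 28]
dequeue(): queue = [13, 28]
dequeue(): queue = [28]
enqueue(83): queue = [28, 83]
enqueue(60): queue = [28, 83, 60]
dequeue(): queue = [83, 60]
enqueue(34): queue = [83, 60, 34]
enqueue(50): queue = [83, 60, 34, 50]
dequeue(): queue = [60, 34, 50]
enqueue(7): queue = [60, 34, 50, 7]
enqueue(66): queue = [60, 34, 50, 7, 66]
enqueue(91): queue = [60, 34, 50, 7, 66, 91]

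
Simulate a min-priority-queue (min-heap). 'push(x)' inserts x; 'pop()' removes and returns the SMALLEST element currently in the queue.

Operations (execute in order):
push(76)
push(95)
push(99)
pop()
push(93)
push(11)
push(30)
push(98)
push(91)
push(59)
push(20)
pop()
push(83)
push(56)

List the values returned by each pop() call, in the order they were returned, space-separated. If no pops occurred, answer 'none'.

Answer: 76 11

Derivation:
push(76): heap contents = [76]
push(95): heap contents = [76, 95]
push(99): heap contents = [76, 95, 99]
pop() → 76: heap contents = [95, 99]
push(93): heap contents = [93, 95, 99]
push(11): heap contents = [11, 93, 95, 99]
push(30): heap contents = [11, 30, 93, 95, 99]
push(98): heap contents = [11, 30, 93, 95, 98, 99]
push(91): heap contents = [11, 30, 91, 93, 95, 98, 99]
push(59): heap contents = [11, 30, 59, 91, 93, 95, 98, 99]
push(20): heap contents = [11, 20, 30, 59, 91, 93, 95, 98, 99]
pop() → 11: heap contents = [20, 30, 59, 91, 93, 95, 98, 99]
push(83): heap contents = [20, 30, 59, 83, 91, 93, 95, 98, 99]
push(56): heap contents = [20, 30, 56, 59, 83, 91, 93, 95, 98, 99]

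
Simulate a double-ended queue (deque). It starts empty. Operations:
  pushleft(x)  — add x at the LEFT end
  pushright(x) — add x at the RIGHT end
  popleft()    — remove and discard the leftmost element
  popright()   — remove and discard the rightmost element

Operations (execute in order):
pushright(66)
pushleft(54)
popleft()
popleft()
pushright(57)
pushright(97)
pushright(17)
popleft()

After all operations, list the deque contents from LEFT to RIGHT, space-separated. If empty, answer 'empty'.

pushright(66): [66]
pushleft(54): [54, 66]
popleft(): [66]
popleft(): []
pushright(57): [57]
pushright(97): [57, 97]
pushright(17): [57, 97, 17]
popleft(): [97, 17]

Answer: 97 17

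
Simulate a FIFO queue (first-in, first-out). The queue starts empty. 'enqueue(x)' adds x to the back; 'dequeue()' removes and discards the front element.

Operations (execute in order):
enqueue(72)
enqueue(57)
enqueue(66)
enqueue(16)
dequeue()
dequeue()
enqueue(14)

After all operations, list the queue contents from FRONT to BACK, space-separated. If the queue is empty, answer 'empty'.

Answer: 66 16 14

Derivation:
enqueue(72): [72]
enqueue(57): [72, 57]
enqueue(66): [72, 57, 66]
enqueue(16): [72, 57, 66, 16]
dequeue(): [57, 66, 16]
dequeue(): [66, 16]
enqueue(14): [66, 16, 14]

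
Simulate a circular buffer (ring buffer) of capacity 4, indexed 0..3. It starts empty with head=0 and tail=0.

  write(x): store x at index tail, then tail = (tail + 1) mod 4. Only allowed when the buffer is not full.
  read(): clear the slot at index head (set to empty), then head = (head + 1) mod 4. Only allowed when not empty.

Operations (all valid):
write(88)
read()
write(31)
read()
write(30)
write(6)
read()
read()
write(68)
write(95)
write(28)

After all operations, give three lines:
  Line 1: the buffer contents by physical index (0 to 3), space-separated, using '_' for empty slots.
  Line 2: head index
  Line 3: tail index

write(88): buf=[88 _ _ _], head=0, tail=1, size=1
read(): buf=[_ _ _ _], head=1, tail=1, size=0
write(31): buf=[_ 31 _ _], head=1, tail=2, size=1
read(): buf=[_ _ _ _], head=2, tail=2, size=0
write(30): buf=[_ _ 30 _], head=2, tail=3, size=1
write(6): buf=[_ _ 30 6], head=2, tail=0, size=2
read(): buf=[_ _ _ 6], head=3, tail=0, size=1
read(): buf=[_ _ _ _], head=0, tail=0, size=0
write(68): buf=[68 _ _ _], head=0, tail=1, size=1
write(95): buf=[68 95 _ _], head=0, tail=2, size=2
write(28): buf=[68 95 28 _], head=0, tail=3, size=3

Answer: 68 95 28 _
0
3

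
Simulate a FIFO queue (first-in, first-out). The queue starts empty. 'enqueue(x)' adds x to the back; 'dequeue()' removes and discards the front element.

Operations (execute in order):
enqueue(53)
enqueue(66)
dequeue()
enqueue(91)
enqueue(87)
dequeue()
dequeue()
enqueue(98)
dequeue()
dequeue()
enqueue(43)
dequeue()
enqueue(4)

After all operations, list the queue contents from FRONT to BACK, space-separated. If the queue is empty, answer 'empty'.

Answer: 4

Derivation:
enqueue(53): [53]
enqueue(66): [53, 66]
dequeue(): [66]
enqueue(91): [66, 91]
enqueue(87): [66, 91, 87]
dequeue(): [91, 87]
dequeue(): [87]
enqueue(98): [87, 98]
dequeue(): [98]
dequeue(): []
enqueue(43): [43]
dequeue(): []
enqueue(4): [4]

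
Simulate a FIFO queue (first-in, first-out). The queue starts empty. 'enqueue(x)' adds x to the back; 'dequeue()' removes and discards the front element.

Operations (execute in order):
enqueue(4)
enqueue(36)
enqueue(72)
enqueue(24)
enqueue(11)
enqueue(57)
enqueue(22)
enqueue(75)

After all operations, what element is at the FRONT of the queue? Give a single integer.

enqueue(4): queue = [4]
enqueue(36): queue = [4, 36]
enqueue(72): queue = [4, 36, 72]
enqueue(24): queue = [4, 36, 72, 24]
enqueue(11): queue = [4, 36, 72, 24, 11]
enqueue(57): queue = [4, 36, 72, 24, 11, 57]
enqueue(22): queue = [4, 36, 72, 24, 11, 57, 22]
enqueue(75): queue = [4, 36, 72, 24, 11, 57, 22, 75]

Answer: 4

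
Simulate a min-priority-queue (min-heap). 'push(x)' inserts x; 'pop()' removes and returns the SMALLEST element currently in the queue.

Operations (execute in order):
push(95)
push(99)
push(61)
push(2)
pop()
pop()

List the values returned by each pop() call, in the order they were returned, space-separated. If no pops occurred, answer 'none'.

Answer: 2 61

Derivation:
push(95): heap contents = [95]
push(99): heap contents = [95, 99]
push(61): heap contents = [61, 95, 99]
push(2): heap contents = [2, 61, 95, 99]
pop() → 2: heap contents = [61, 95, 99]
pop() → 61: heap contents = [95, 99]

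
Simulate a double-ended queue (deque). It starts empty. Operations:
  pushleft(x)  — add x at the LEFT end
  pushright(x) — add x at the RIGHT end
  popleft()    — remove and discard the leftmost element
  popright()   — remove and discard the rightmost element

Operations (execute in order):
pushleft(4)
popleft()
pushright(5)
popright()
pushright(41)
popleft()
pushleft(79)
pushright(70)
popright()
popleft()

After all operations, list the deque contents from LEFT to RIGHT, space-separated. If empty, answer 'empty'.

Answer: empty

Derivation:
pushleft(4): [4]
popleft(): []
pushright(5): [5]
popright(): []
pushright(41): [41]
popleft(): []
pushleft(79): [79]
pushright(70): [79, 70]
popright(): [79]
popleft(): []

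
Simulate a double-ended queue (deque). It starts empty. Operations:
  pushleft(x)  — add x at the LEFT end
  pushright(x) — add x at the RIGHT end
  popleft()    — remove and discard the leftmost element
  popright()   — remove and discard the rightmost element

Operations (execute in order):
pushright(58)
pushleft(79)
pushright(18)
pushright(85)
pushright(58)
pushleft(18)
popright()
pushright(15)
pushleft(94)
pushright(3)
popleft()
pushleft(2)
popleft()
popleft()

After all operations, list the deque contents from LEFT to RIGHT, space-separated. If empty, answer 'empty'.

Answer: 79 58 18 85 15 3

Derivation:
pushright(58): [58]
pushleft(79): [79, 58]
pushright(18): [79, 58, 18]
pushright(85): [79, 58, 18, 85]
pushright(58): [79, 58, 18, 85, 58]
pushleft(18): [18, 79, 58, 18, 85, 58]
popright(): [18, 79, 58, 18, 85]
pushright(15): [18, 79, 58, 18, 85, 15]
pushleft(94): [94, 18, 79, 58, 18, 85, 15]
pushright(3): [94, 18, 79, 58, 18, 85, 15, 3]
popleft(): [18, 79, 58, 18, 85, 15, 3]
pushleft(2): [2, 18, 79, 58, 18, 85, 15, 3]
popleft(): [18, 79, 58, 18, 85, 15, 3]
popleft(): [79, 58, 18, 85, 15, 3]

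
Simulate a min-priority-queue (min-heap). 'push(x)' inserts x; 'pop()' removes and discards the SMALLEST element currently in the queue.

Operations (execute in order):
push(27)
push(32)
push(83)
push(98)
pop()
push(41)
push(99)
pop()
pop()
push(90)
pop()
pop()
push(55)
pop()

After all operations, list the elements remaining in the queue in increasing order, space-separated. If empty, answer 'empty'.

push(27): heap contents = [27]
push(32): heap contents = [27, 32]
push(83): heap contents = [27, 32, 83]
push(98): heap contents = [27, 32, 83, 98]
pop() → 27: heap contents = [32, 83, 98]
push(41): heap contents = [32, 41, 83, 98]
push(99): heap contents = [32, 41, 83, 98, 99]
pop() → 32: heap contents = [41, 83, 98, 99]
pop() → 41: heap contents = [83, 98, 99]
push(90): heap contents = [83, 90, 98, 99]
pop() → 83: heap contents = [90, 98, 99]
pop() → 90: heap contents = [98, 99]
push(55): heap contents = [55, 98, 99]
pop() → 55: heap contents = [98, 99]

Answer: 98 99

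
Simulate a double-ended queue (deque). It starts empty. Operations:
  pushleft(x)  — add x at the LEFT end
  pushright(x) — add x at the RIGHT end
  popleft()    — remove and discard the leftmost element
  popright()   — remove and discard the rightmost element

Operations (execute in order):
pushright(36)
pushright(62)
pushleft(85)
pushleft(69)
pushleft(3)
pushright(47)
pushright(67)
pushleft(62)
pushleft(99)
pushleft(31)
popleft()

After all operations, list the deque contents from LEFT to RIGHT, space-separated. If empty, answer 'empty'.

pushright(36): [36]
pushright(62): [36, 62]
pushleft(85): [85, 36, 62]
pushleft(69): [69, 85, 36, 62]
pushleft(3): [3, 69, 85, 36, 62]
pushright(47): [3, 69, 85, 36, 62, 47]
pushright(67): [3, 69, 85, 36, 62, 47, 67]
pushleft(62): [62, 3, 69, 85, 36, 62, 47, 67]
pushleft(99): [99, 62, 3, 69, 85, 36, 62, 47, 67]
pushleft(31): [31, 99, 62, 3, 69, 85, 36, 62, 47, 67]
popleft(): [99, 62, 3, 69, 85, 36, 62, 47, 67]

Answer: 99 62 3 69 85 36 62 47 67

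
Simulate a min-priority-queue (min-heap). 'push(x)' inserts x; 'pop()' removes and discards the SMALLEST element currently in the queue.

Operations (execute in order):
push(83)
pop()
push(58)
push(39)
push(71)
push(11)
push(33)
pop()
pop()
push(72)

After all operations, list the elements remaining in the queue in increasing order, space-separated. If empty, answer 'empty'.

Answer: 39 58 71 72

Derivation:
push(83): heap contents = [83]
pop() → 83: heap contents = []
push(58): heap contents = [58]
push(39): heap contents = [39, 58]
push(71): heap contents = [39, 58, 71]
push(11): heap contents = [11, 39, 58, 71]
push(33): heap contents = [11, 33, 39, 58, 71]
pop() → 11: heap contents = [33, 39, 58, 71]
pop() → 33: heap contents = [39, 58, 71]
push(72): heap contents = [39, 58, 71, 72]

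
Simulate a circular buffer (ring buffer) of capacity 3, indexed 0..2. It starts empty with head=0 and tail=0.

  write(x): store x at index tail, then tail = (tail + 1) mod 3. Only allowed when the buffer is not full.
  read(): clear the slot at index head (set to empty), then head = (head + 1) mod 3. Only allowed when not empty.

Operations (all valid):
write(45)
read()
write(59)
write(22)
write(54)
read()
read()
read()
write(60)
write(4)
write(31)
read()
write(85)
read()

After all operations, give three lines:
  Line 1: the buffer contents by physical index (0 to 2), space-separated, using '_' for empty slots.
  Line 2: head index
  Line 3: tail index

Answer: 31 85 _
0
2

Derivation:
write(45): buf=[45 _ _], head=0, tail=1, size=1
read(): buf=[_ _ _], head=1, tail=1, size=0
write(59): buf=[_ 59 _], head=1, tail=2, size=1
write(22): buf=[_ 59 22], head=1, tail=0, size=2
write(54): buf=[54 59 22], head=1, tail=1, size=3
read(): buf=[54 _ 22], head=2, tail=1, size=2
read(): buf=[54 _ _], head=0, tail=1, size=1
read(): buf=[_ _ _], head=1, tail=1, size=0
write(60): buf=[_ 60 _], head=1, tail=2, size=1
write(4): buf=[_ 60 4], head=1, tail=0, size=2
write(31): buf=[31 60 4], head=1, tail=1, size=3
read(): buf=[31 _ 4], head=2, tail=1, size=2
write(85): buf=[31 85 4], head=2, tail=2, size=3
read(): buf=[31 85 _], head=0, tail=2, size=2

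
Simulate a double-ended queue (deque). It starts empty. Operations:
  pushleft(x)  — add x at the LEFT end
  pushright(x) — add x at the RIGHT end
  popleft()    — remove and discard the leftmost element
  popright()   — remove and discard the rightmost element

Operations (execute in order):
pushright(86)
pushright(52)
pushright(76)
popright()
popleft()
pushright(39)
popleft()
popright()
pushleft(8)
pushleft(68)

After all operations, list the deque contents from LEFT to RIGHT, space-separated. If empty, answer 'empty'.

Answer: 68 8

Derivation:
pushright(86): [86]
pushright(52): [86, 52]
pushright(76): [86, 52, 76]
popright(): [86, 52]
popleft(): [52]
pushright(39): [52, 39]
popleft(): [39]
popright(): []
pushleft(8): [8]
pushleft(68): [68, 8]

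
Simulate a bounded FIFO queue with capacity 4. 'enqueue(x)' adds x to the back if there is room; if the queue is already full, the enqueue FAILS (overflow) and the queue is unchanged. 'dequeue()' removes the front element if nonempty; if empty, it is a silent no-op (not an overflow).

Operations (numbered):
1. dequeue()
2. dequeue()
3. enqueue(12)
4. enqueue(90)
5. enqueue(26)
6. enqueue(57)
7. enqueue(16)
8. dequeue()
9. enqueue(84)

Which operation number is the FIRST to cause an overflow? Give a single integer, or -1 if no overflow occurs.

1. dequeue(): empty, no-op, size=0
2. dequeue(): empty, no-op, size=0
3. enqueue(12): size=1
4. enqueue(90): size=2
5. enqueue(26): size=3
6. enqueue(57): size=4
7. enqueue(16): size=4=cap → OVERFLOW (fail)
8. dequeue(): size=3
9. enqueue(84): size=4

Answer: 7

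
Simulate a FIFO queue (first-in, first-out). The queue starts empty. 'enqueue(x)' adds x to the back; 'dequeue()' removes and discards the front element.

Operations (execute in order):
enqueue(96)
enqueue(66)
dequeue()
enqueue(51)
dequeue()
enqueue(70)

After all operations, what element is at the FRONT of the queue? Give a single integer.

enqueue(96): queue = [96]
enqueue(66): queue = [96, 66]
dequeue(): queue = [66]
enqueue(51): queue = [66, 51]
dequeue(): queue = [51]
enqueue(70): queue = [51, 70]

Answer: 51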